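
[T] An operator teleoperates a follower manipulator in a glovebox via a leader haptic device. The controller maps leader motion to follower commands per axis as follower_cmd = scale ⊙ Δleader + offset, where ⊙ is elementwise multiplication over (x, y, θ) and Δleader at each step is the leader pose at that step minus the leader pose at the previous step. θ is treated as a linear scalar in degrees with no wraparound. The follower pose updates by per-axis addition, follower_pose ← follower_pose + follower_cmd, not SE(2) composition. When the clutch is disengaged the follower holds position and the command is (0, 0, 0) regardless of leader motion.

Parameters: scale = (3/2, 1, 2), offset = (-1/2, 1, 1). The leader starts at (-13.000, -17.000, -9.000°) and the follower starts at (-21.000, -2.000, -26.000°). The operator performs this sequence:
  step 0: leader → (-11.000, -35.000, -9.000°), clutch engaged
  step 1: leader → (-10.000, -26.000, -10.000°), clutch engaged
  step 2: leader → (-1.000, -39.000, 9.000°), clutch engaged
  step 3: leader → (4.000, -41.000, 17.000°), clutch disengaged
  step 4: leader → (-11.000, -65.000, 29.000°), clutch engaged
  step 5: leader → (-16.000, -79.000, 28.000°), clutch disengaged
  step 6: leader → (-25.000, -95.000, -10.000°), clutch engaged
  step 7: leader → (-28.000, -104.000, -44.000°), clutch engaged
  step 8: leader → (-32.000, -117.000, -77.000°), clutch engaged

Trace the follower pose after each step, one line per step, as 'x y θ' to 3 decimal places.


-18.500 -19.000 -25.000
-17.500 -9.000 -26.000
-4.500 -21.000 13.000
-4.500 -21.000 13.000
-27.500 -44.000 38.000
-27.500 -44.000 38.000
-41.500 -59.000 -37.000
-46.500 -67.000 -104.000
-53.000 -79.000 -169.000

step 0: Δleader=(2.000, -18.000, 0.000°), engaged; cmd=(2.500, -17.000, 1.000°) → follower=(-18.500, -19.000, -25.000°)
step 1: Δleader=(1.000, 9.000, -1.000°), engaged; cmd=(1.000, 10.000, -1.000°) → follower=(-17.500, -9.000, -26.000°)
step 2: Δleader=(9.000, -13.000, 19.000°), engaged; cmd=(13.000, -12.000, 39.000°) → follower=(-4.500, -21.000, 13.000°)
step 3: Δleader=(5.000, -2.000, 8.000°), disengaged; cmd=(0,0,0) → follower holds at (-4.500, -21.000, 13.000°)
step 4: Δleader=(-15.000, -24.000, 12.000°), engaged; cmd=(-23.000, -23.000, 25.000°) → follower=(-27.500, -44.000, 38.000°)
step 5: Δleader=(-5.000, -14.000, -1.000°), disengaged; cmd=(0,0,0) → follower holds at (-27.500, -44.000, 38.000°)
step 6: Δleader=(-9.000, -16.000, -38.000°), engaged; cmd=(-14.000, -15.000, -75.000°) → follower=(-41.500, -59.000, -37.000°)
step 7: Δleader=(-3.000, -9.000, -34.000°), engaged; cmd=(-5.000, -8.000, -67.000°) → follower=(-46.500, -67.000, -104.000°)
step 8: Δleader=(-4.000, -13.000, -33.000°), engaged; cmd=(-6.500, -12.000, -65.000°) → follower=(-53.000, -79.000, -169.000°)


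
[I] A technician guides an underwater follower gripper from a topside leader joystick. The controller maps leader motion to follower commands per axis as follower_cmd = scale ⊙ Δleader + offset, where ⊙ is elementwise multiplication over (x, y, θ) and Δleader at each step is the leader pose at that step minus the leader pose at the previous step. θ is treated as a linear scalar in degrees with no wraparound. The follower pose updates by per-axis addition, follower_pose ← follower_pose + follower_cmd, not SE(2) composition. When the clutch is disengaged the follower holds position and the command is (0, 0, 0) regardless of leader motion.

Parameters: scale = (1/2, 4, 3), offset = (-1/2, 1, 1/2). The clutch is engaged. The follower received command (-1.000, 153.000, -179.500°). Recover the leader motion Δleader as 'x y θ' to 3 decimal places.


-1.000 38.000 -60.000

axis x: (-1.000 − -1/2) / (1/2) = -1.000
axis y: (153.000 − 1) / (4) = 38.000
axis θ: (-179.500 − 1/2) / (3) = -60.000


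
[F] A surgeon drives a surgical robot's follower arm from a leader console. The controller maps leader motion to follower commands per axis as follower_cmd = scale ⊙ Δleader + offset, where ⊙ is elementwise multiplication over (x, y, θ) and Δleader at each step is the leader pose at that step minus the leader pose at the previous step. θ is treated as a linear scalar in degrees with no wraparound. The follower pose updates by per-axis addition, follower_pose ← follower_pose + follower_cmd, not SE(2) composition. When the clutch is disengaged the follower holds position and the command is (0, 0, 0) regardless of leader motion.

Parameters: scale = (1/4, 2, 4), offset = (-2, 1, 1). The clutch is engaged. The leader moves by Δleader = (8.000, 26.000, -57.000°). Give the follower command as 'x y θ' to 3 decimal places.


0.000 53.000 -227.000

axis x: 1/4·8.000 + -2 = 0.000
axis y: 2·26.000 + 1 = 53.000
axis θ: 4·-57.000 + 1 = -227.000


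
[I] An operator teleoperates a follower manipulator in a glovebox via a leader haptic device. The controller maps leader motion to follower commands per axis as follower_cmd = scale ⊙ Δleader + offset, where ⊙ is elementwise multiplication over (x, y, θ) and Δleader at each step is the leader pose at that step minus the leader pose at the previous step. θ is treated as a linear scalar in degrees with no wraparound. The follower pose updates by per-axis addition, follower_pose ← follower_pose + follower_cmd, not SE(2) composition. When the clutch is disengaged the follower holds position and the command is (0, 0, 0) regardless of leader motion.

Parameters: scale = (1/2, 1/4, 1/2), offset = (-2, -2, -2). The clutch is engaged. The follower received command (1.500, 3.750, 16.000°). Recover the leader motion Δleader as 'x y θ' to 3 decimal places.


7.000 23.000 36.000

axis x: (1.500 − -2) / (1/2) = 7.000
axis y: (3.750 − -2) / (1/4) = 23.000
axis θ: (16.000 − -2) / (1/2) = 36.000


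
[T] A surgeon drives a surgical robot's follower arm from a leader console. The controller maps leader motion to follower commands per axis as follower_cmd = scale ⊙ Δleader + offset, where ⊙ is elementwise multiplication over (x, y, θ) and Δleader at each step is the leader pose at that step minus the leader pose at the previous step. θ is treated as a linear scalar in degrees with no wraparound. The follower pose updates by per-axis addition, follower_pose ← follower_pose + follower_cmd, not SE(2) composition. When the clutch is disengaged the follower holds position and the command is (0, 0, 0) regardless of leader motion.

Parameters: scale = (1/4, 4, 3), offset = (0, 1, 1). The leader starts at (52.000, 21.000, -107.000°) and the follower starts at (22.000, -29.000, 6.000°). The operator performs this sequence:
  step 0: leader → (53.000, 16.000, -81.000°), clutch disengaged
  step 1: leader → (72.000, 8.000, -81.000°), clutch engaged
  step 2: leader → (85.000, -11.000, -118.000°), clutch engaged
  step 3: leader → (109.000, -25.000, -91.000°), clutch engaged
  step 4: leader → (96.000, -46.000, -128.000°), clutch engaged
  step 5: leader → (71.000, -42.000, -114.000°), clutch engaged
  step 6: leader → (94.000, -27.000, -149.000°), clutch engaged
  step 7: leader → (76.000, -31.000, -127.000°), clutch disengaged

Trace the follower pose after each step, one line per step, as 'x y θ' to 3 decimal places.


22.000 -29.000 6.000
26.750 -60.000 7.000
30.000 -135.000 -103.000
36.000 -190.000 -21.000
32.750 -273.000 -131.000
26.500 -256.000 -88.000
32.250 -195.000 -192.000
32.250 -195.000 -192.000

step 0: Δleader=(1.000, -5.000, 26.000°), disengaged; cmd=(0,0,0) → follower holds at (22.000, -29.000, 6.000°)
step 1: Δleader=(19.000, -8.000, 0.000°), engaged; cmd=(4.750, -31.000, 1.000°) → follower=(26.750, -60.000, 7.000°)
step 2: Δleader=(13.000, -19.000, -37.000°), engaged; cmd=(3.250, -75.000, -110.000°) → follower=(30.000, -135.000, -103.000°)
step 3: Δleader=(24.000, -14.000, 27.000°), engaged; cmd=(6.000, -55.000, 82.000°) → follower=(36.000, -190.000, -21.000°)
step 4: Δleader=(-13.000, -21.000, -37.000°), engaged; cmd=(-3.250, -83.000, -110.000°) → follower=(32.750, -273.000, -131.000°)
step 5: Δleader=(-25.000, 4.000, 14.000°), engaged; cmd=(-6.250, 17.000, 43.000°) → follower=(26.500, -256.000, -88.000°)
step 6: Δleader=(23.000, 15.000, -35.000°), engaged; cmd=(5.750, 61.000, -104.000°) → follower=(32.250, -195.000, -192.000°)
step 7: Δleader=(-18.000, -4.000, 22.000°), disengaged; cmd=(0,0,0) → follower holds at (32.250, -195.000, -192.000°)


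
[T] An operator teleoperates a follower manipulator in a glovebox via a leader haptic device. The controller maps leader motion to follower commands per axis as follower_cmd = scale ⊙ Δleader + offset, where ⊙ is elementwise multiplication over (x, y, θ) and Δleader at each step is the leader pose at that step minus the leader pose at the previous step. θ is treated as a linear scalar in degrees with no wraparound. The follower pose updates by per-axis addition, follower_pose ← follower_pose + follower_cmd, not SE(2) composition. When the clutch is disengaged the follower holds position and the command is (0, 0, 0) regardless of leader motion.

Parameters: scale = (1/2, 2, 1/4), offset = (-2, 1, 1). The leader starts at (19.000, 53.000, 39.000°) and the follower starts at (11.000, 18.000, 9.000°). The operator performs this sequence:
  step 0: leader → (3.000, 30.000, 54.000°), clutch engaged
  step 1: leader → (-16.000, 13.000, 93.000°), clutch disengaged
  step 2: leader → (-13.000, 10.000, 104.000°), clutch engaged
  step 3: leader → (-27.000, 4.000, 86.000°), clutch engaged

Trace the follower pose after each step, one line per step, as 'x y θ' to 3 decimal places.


1.000 -27.000 13.750
1.000 -27.000 13.750
0.500 -32.000 17.500
-8.500 -43.000 14.000

step 0: Δleader=(-16.000, -23.000, 15.000°), engaged; cmd=(-10.000, -45.000, 4.750°) → follower=(1.000, -27.000, 13.750°)
step 1: Δleader=(-19.000, -17.000, 39.000°), disengaged; cmd=(0,0,0) → follower holds at (1.000, -27.000, 13.750°)
step 2: Δleader=(3.000, -3.000, 11.000°), engaged; cmd=(-0.500, -5.000, 3.750°) → follower=(0.500, -32.000, 17.500°)
step 3: Δleader=(-14.000, -6.000, -18.000°), engaged; cmd=(-9.000, -11.000, -3.500°) → follower=(-8.500, -43.000, 14.000°)


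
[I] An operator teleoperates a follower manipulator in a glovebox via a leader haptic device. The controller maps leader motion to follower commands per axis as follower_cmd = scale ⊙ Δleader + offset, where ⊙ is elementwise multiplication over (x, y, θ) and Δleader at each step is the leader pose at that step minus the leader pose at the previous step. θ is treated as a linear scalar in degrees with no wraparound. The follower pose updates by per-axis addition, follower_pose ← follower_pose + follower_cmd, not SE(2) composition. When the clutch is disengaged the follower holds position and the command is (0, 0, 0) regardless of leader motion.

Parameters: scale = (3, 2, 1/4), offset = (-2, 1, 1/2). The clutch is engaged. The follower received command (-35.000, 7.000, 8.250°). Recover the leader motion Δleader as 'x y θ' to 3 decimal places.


axis x: (-35.000 − -2) / (3) = -11.000
axis y: (7.000 − 1) / (2) = 3.000
axis θ: (8.250 − 1/2) / (1/4) = 31.000

-11.000 3.000 31.000


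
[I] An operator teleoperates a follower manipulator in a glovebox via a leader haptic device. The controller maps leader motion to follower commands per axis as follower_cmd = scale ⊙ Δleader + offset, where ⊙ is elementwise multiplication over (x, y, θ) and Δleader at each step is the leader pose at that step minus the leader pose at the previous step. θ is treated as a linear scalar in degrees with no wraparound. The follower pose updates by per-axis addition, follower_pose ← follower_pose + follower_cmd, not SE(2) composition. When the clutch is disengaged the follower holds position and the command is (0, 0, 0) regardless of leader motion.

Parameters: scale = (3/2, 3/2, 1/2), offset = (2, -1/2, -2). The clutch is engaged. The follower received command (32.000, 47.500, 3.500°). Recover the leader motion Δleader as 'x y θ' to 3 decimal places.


20.000 32.000 11.000

axis x: (32.000 − 2) / (3/2) = 20.000
axis y: (47.500 − -1/2) / (3/2) = 32.000
axis θ: (3.500 − -2) / (1/2) = 11.000


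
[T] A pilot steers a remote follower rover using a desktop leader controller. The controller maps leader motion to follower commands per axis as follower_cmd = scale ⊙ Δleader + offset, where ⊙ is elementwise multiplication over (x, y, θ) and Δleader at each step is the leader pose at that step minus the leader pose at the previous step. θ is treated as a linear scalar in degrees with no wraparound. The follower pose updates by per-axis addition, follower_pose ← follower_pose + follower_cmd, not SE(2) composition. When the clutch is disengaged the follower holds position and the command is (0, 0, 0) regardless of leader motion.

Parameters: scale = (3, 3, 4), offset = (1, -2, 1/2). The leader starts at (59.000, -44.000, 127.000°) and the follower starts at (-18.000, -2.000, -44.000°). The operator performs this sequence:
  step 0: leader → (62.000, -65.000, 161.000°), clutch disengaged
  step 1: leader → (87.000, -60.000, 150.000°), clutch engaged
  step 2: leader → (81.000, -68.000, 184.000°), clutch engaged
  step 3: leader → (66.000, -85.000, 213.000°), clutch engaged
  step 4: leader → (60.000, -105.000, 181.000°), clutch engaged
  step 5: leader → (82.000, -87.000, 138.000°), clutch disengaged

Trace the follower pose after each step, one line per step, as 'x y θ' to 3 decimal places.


-18.000 -2.000 -44.000
58.000 11.000 -87.500
41.000 -15.000 49.000
-3.000 -68.000 165.500
-20.000 -130.000 38.000
-20.000 -130.000 38.000

step 0: Δleader=(3.000, -21.000, 34.000°), disengaged; cmd=(0,0,0) → follower holds at (-18.000, -2.000, -44.000°)
step 1: Δleader=(25.000, 5.000, -11.000°), engaged; cmd=(76.000, 13.000, -43.500°) → follower=(58.000, 11.000, -87.500°)
step 2: Δleader=(-6.000, -8.000, 34.000°), engaged; cmd=(-17.000, -26.000, 136.500°) → follower=(41.000, -15.000, 49.000°)
step 3: Δleader=(-15.000, -17.000, 29.000°), engaged; cmd=(-44.000, -53.000, 116.500°) → follower=(-3.000, -68.000, 165.500°)
step 4: Δleader=(-6.000, -20.000, -32.000°), engaged; cmd=(-17.000, -62.000, -127.500°) → follower=(-20.000, -130.000, 38.000°)
step 5: Δleader=(22.000, 18.000, -43.000°), disengaged; cmd=(0,0,0) → follower holds at (-20.000, -130.000, 38.000°)


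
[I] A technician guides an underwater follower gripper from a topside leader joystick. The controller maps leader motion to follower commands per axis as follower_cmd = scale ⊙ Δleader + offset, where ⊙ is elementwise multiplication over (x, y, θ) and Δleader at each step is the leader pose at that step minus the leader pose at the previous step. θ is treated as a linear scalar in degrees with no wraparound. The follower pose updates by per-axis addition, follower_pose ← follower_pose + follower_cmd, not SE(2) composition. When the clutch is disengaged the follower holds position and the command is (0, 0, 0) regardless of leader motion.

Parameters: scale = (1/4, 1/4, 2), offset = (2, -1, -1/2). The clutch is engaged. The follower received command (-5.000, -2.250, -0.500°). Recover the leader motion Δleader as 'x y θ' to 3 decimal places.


axis x: (-5.000 − 2) / (1/4) = -28.000
axis y: (-2.250 − -1) / (1/4) = -5.000
axis θ: (-0.500 − -1/2) / (2) = 0.000

-28.000 -5.000 0.000


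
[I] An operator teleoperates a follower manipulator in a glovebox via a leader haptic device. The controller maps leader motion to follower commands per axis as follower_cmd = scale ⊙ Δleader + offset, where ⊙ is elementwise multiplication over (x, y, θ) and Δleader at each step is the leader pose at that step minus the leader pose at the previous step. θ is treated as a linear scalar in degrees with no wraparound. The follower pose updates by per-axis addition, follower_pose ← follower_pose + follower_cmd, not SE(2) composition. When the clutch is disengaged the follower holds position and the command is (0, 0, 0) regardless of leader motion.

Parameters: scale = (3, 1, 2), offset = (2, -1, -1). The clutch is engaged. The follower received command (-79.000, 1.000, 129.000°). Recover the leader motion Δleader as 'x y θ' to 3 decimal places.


-27.000 2.000 65.000

axis x: (-79.000 − 2) / (3) = -27.000
axis y: (1.000 − -1) / (1) = 2.000
axis θ: (129.000 − -1) / (2) = 65.000


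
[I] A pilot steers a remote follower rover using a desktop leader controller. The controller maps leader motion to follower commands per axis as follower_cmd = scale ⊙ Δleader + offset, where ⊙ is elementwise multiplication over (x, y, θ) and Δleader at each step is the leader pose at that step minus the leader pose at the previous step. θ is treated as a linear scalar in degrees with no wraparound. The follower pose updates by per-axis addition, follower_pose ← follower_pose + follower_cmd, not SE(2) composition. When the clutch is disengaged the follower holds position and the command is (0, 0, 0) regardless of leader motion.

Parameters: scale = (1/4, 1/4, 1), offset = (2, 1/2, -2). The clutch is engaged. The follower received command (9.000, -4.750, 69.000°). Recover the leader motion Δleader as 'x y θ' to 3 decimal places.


axis x: (9.000 − 2) / (1/4) = 28.000
axis y: (-4.750 − 1/2) / (1/4) = -21.000
axis θ: (69.000 − -2) / (1) = 71.000

28.000 -21.000 71.000


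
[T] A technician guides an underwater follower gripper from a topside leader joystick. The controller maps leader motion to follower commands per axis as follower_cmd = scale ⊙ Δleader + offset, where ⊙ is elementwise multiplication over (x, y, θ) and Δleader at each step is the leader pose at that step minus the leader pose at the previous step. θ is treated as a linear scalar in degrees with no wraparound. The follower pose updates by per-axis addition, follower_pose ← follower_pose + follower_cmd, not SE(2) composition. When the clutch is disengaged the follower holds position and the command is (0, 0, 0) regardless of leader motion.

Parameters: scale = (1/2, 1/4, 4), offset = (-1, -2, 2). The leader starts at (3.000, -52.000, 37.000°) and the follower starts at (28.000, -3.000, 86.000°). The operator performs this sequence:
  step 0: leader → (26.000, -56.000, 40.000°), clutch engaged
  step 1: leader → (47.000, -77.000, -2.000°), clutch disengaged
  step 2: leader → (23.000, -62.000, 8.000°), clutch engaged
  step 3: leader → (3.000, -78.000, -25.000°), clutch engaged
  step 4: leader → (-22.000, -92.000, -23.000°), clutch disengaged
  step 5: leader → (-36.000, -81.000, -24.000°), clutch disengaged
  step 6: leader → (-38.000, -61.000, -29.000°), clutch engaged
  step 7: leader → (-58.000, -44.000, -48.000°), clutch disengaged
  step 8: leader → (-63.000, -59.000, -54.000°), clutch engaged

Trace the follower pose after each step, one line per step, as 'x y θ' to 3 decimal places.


step 0: Δleader=(23.000, -4.000, 3.000°), engaged; cmd=(10.500, -3.000, 14.000°) → follower=(38.500, -6.000, 100.000°)
step 1: Δleader=(21.000, -21.000, -42.000°), disengaged; cmd=(0,0,0) → follower holds at (38.500, -6.000, 100.000°)
step 2: Δleader=(-24.000, 15.000, 10.000°), engaged; cmd=(-13.000, 1.750, 42.000°) → follower=(25.500, -4.250, 142.000°)
step 3: Δleader=(-20.000, -16.000, -33.000°), engaged; cmd=(-11.000, -6.000, -130.000°) → follower=(14.500, -10.250, 12.000°)
step 4: Δleader=(-25.000, -14.000, 2.000°), disengaged; cmd=(0,0,0) → follower holds at (14.500, -10.250, 12.000°)
step 5: Δleader=(-14.000, 11.000, -1.000°), disengaged; cmd=(0,0,0) → follower holds at (14.500, -10.250, 12.000°)
step 6: Δleader=(-2.000, 20.000, -5.000°), engaged; cmd=(-2.000, 3.000, -18.000°) → follower=(12.500, -7.250, -6.000°)
step 7: Δleader=(-20.000, 17.000, -19.000°), disengaged; cmd=(0,0,0) → follower holds at (12.500, -7.250, -6.000°)
step 8: Δleader=(-5.000, -15.000, -6.000°), engaged; cmd=(-3.500, -5.750, -22.000°) → follower=(9.000, -13.000, -28.000°)

38.500 -6.000 100.000
38.500 -6.000 100.000
25.500 -4.250 142.000
14.500 -10.250 12.000
14.500 -10.250 12.000
14.500 -10.250 12.000
12.500 -7.250 -6.000
12.500 -7.250 -6.000
9.000 -13.000 -28.000


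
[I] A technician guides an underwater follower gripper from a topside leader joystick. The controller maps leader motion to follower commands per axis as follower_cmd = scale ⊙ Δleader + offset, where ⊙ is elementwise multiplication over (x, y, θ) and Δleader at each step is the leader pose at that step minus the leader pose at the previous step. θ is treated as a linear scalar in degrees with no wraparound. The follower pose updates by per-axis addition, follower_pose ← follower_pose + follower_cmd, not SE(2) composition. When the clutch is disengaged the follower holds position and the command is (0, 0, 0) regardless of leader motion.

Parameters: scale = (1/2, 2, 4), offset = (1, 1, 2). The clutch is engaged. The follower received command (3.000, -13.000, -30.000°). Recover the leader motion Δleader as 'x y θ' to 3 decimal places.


4.000 -7.000 -8.000

axis x: (3.000 − 1) / (1/2) = 4.000
axis y: (-13.000 − 1) / (2) = -7.000
axis θ: (-30.000 − 2) / (4) = -8.000


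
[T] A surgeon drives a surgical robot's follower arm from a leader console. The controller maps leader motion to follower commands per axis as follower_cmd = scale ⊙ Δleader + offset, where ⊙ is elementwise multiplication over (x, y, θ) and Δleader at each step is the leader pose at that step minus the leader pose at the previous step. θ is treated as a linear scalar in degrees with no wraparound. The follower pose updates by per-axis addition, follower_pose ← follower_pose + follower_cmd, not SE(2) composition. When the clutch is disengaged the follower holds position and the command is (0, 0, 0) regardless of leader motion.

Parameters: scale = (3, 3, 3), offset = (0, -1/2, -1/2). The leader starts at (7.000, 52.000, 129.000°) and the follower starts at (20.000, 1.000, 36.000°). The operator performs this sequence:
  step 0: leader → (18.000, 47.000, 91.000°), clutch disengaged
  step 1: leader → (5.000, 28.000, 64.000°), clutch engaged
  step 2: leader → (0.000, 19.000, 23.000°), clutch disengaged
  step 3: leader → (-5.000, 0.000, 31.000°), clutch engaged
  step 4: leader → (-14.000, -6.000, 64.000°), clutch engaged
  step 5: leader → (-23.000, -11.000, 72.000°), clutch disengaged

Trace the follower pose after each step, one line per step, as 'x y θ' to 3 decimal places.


step 0: Δleader=(11.000, -5.000, -38.000°), disengaged; cmd=(0,0,0) → follower holds at (20.000, 1.000, 36.000°)
step 1: Δleader=(-13.000, -19.000, -27.000°), engaged; cmd=(-39.000, -57.500, -81.500°) → follower=(-19.000, -56.500, -45.500°)
step 2: Δleader=(-5.000, -9.000, -41.000°), disengaged; cmd=(0,0,0) → follower holds at (-19.000, -56.500, -45.500°)
step 3: Δleader=(-5.000, -19.000, 8.000°), engaged; cmd=(-15.000, -57.500, 23.500°) → follower=(-34.000, -114.000, -22.000°)
step 4: Δleader=(-9.000, -6.000, 33.000°), engaged; cmd=(-27.000, -18.500, 98.500°) → follower=(-61.000, -132.500, 76.500°)
step 5: Δleader=(-9.000, -5.000, 8.000°), disengaged; cmd=(0,0,0) → follower holds at (-61.000, -132.500, 76.500°)

20.000 1.000 36.000
-19.000 -56.500 -45.500
-19.000 -56.500 -45.500
-34.000 -114.000 -22.000
-61.000 -132.500 76.500
-61.000 -132.500 76.500


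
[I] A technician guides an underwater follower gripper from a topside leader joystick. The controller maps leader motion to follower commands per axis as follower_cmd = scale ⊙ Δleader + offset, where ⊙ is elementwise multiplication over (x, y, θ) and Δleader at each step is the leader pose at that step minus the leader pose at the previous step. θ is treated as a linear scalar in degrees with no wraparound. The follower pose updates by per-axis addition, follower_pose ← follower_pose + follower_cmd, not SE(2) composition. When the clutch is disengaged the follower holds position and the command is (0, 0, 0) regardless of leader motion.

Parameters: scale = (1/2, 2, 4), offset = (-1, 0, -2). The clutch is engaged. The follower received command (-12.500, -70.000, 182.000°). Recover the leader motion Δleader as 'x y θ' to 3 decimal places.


axis x: (-12.500 − -1) / (1/2) = -23.000
axis y: (-70.000 − 0) / (2) = -35.000
axis θ: (182.000 − -2) / (4) = 46.000

-23.000 -35.000 46.000


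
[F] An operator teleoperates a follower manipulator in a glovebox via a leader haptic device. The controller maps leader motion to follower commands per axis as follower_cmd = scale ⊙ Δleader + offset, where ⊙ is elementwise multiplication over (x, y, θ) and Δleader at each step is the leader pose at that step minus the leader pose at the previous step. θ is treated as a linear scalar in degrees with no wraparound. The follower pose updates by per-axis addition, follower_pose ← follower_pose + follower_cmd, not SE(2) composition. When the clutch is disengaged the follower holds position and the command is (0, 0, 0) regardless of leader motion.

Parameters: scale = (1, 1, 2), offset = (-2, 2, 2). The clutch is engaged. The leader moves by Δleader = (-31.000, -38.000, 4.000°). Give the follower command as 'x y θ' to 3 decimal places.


axis x: 1·-31.000 + -2 = -33.000
axis y: 1·-38.000 + 2 = -36.000
axis θ: 2·4.000 + 2 = 10.000

-33.000 -36.000 10.000


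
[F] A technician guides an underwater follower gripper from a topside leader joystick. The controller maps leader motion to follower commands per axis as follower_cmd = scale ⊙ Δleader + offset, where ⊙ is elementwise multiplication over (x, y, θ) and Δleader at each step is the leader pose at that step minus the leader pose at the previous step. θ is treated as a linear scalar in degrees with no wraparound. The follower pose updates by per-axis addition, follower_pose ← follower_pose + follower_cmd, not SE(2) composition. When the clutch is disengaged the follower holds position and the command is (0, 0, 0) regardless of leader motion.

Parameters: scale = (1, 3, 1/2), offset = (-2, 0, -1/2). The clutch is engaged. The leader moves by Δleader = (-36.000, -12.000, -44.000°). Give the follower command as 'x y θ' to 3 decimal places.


axis x: 1·-36.000 + -2 = -38.000
axis y: 3·-12.000 + 0 = -36.000
axis θ: 1/2·-44.000 + -1/2 = -22.500

-38.000 -36.000 -22.500


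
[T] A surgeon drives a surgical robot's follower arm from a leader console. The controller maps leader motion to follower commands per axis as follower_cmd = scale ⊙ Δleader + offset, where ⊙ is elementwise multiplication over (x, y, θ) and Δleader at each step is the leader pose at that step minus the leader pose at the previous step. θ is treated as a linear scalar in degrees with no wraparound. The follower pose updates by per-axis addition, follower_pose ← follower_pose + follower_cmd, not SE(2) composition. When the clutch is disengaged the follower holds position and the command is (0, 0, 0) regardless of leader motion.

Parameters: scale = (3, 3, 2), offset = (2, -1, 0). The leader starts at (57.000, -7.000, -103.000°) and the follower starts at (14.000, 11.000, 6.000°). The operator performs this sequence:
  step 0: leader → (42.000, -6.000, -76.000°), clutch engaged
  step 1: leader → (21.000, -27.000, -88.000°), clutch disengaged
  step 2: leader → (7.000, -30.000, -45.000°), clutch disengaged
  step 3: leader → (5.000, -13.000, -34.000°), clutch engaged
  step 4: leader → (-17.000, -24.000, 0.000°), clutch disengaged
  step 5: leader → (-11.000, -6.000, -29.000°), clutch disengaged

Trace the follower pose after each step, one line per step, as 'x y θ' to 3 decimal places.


-29.000 13.000 60.000
-29.000 13.000 60.000
-29.000 13.000 60.000
-33.000 63.000 82.000
-33.000 63.000 82.000
-33.000 63.000 82.000

step 0: Δleader=(-15.000, 1.000, 27.000°), engaged; cmd=(-43.000, 2.000, 54.000°) → follower=(-29.000, 13.000, 60.000°)
step 1: Δleader=(-21.000, -21.000, -12.000°), disengaged; cmd=(0,0,0) → follower holds at (-29.000, 13.000, 60.000°)
step 2: Δleader=(-14.000, -3.000, 43.000°), disengaged; cmd=(0,0,0) → follower holds at (-29.000, 13.000, 60.000°)
step 3: Δleader=(-2.000, 17.000, 11.000°), engaged; cmd=(-4.000, 50.000, 22.000°) → follower=(-33.000, 63.000, 82.000°)
step 4: Δleader=(-22.000, -11.000, 34.000°), disengaged; cmd=(0,0,0) → follower holds at (-33.000, 63.000, 82.000°)
step 5: Δleader=(6.000, 18.000, -29.000°), disengaged; cmd=(0,0,0) → follower holds at (-33.000, 63.000, 82.000°)


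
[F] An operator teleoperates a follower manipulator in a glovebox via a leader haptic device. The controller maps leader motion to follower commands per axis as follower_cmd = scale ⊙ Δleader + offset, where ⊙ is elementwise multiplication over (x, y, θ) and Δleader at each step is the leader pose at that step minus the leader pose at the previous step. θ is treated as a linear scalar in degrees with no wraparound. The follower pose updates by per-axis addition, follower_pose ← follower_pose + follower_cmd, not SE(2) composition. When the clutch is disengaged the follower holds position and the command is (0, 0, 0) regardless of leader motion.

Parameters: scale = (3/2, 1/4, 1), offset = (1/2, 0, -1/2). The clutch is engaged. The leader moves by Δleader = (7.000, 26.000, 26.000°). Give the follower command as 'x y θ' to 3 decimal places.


axis x: 3/2·7.000 + 1/2 = 11.000
axis y: 1/4·26.000 + 0 = 6.500
axis θ: 1·26.000 + -1/2 = 25.500

11.000 6.500 25.500


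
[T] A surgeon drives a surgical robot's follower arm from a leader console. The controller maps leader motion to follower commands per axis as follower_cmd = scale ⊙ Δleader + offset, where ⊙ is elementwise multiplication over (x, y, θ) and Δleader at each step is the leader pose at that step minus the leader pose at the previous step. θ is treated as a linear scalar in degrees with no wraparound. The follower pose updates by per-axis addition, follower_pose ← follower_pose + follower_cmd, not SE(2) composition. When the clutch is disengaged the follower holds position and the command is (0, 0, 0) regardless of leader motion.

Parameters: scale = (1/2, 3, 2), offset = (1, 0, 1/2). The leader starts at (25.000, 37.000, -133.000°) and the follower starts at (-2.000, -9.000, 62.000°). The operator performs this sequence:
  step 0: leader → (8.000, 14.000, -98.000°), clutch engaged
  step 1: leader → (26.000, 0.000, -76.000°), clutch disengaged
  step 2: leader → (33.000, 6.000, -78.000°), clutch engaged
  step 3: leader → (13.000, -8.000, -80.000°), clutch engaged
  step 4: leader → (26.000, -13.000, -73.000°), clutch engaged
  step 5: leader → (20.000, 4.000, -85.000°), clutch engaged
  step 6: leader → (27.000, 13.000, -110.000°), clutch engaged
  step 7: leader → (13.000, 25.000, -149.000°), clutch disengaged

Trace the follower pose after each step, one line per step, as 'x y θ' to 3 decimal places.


-9.500 -78.000 132.500
-9.500 -78.000 132.500
-5.000 -60.000 129.000
-14.000 -102.000 125.500
-6.500 -117.000 140.000
-8.500 -66.000 116.500
-4.000 -39.000 67.000
-4.000 -39.000 67.000

step 0: Δleader=(-17.000, -23.000, 35.000°), engaged; cmd=(-7.500, -69.000, 70.500°) → follower=(-9.500, -78.000, 132.500°)
step 1: Δleader=(18.000, -14.000, 22.000°), disengaged; cmd=(0,0,0) → follower holds at (-9.500, -78.000, 132.500°)
step 2: Δleader=(7.000, 6.000, -2.000°), engaged; cmd=(4.500, 18.000, -3.500°) → follower=(-5.000, -60.000, 129.000°)
step 3: Δleader=(-20.000, -14.000, -2.000°), engaged; cmd=(-9.000, -42.000, -3.500°) → follower=(-14.000, -102.000, 125.500°)
step 4: Δleader=(13.000, -5.000, 7.000°), engaged; cmd=(7.500, -15.000, 14.500°) → follower=(-6.500, -117.000, 140.000°)
step 5: Δleader=(-6.000, 17.000, -12.000°), engaged; cmd=(-2.000, 51.000, -23.500°) → follower=(-8.500, -66.000, 116.500°)
step 6: Δleader=(7.000, 9.000, -25.000°), engaged; cmd=(4.500, 27.000, -49.500°) → follower=(-4.000, -39.000, 67.000°)
step 7: Δleader=(-14.000, 12.000, -39.000°), disengaged; cmd=(0,0,0) → follower holds at (-4.000, -39.000, 67.000°)


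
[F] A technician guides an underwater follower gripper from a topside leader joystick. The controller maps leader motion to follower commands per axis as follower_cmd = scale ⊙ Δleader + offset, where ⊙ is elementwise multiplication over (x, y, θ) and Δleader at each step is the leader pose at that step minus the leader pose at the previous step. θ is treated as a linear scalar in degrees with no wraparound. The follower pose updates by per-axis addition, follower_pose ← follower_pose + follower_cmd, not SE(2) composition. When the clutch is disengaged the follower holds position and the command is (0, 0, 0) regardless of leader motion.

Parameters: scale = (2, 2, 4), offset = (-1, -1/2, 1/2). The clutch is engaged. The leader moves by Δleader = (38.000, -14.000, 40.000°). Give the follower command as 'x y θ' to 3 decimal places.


75.000 -28.500 160.500

axis x: 2·38.000 + -1 = 75.000
axis y: 2·-14.000 + -1/2 = -28.500
axis θ: 4·40.000 + 1/2 = 160.500


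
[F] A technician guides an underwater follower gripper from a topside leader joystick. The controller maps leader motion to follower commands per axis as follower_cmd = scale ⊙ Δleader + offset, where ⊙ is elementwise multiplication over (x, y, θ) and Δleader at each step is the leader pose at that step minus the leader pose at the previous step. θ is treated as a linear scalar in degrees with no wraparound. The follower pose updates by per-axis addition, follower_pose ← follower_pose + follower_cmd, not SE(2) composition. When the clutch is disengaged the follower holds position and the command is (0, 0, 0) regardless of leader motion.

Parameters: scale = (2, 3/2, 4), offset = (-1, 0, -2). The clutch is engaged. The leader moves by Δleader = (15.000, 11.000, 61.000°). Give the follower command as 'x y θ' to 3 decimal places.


axis x: 2·15.000 + -1 = 29.000
axis y: 3/2·11.000 + 0 = 16.500
axis θ: 4·61.000 + -2 = 242.000

29.000 16.500 242.000


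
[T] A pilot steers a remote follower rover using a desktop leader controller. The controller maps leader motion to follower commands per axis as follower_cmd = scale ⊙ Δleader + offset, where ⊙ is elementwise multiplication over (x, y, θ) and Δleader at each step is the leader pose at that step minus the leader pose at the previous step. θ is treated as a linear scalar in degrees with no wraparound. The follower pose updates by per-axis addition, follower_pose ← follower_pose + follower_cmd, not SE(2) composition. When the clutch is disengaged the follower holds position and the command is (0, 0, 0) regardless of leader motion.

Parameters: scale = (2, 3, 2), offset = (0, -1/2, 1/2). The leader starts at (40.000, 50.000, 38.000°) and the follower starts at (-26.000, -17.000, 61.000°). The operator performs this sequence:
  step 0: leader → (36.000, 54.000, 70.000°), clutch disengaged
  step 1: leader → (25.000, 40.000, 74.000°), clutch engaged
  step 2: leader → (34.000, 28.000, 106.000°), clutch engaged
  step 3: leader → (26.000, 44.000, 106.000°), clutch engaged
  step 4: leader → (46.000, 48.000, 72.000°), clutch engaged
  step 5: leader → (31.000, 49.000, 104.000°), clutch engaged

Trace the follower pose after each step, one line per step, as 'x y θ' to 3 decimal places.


step 0: Δleader=(-4.000, 4.000, 32.000°), disengaged; cmd=(0,0,0) → follower holds at (-26.000, -17.000, 61.000°)
step 1: Δleader=(-11.000, -14.000, 4.000°), engaged; cmd=(-22.000, -42.500, 8.500°) → follower=(-48.000, -59.500, 69.500°)
step 2: Δleader=(9.000, -12.000, 32.000°), engaged; cmd=(18.000, -36.500, 64.500°) → follower=(-30.000, -96.000, 134.000°)
step 3: Δleader=(-8.000, 16.000, 0.000°), engaged; cmd=(-16.000, 47.500, 0.500°) → follower=(-46.000, -48.500, 134.500°)
step 4: Δleader=(20.000, 4.000, -34.000°), engaged; cmd=(40.000, 11.500, -67.500°) → follower=(-6.000, -37.000, 67.000°)
step 5: Δleader=(-15.000, 1.000, 32.000°), engaged; cmd=(-30.000, 2.500, 64.500°) → follower=(-36.000, -34.500, 131.500°)

-26.000 -17.000 61.000
-48.000 -59.500 69.500
-30.000 -96.000 134.000
-46.000 -48.500 134.500
-6.000 -37.000 67.000
-36.000 -34.500 131.500


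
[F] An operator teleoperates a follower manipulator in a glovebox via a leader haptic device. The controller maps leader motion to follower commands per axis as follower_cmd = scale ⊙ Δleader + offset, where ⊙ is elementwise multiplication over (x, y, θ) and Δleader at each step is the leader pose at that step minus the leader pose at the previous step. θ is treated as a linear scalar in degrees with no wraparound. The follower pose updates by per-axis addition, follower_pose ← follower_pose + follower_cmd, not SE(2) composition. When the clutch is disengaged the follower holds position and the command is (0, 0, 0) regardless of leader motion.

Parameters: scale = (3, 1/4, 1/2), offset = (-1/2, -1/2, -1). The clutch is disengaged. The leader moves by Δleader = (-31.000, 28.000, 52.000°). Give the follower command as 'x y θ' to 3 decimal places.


clutch disengaged → follower holds; cmd = (0, 0, 0)

0.000 0.000 0.000


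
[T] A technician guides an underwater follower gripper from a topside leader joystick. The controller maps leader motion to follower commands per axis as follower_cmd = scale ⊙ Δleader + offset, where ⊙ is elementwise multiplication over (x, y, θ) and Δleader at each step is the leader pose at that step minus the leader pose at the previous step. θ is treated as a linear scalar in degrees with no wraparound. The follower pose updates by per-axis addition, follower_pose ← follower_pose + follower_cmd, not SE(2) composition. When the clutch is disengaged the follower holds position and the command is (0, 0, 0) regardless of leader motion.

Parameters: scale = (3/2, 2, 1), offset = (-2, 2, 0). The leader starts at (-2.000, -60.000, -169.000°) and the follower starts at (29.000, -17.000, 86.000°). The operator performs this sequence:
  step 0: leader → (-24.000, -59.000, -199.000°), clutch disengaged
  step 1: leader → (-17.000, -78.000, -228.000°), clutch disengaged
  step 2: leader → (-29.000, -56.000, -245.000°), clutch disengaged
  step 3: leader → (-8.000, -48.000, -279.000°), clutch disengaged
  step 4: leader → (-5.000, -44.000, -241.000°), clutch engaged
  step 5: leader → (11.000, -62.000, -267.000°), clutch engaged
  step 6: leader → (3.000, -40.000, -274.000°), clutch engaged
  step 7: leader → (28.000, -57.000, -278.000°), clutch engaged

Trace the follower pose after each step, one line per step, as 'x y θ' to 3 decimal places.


29.000 -17.000 86.000
29.000 -17.000 86.000
29.000 -17.000 86.000
29.000 -17.000 86.000
31.500 -7.000 124.000
53.500 -41.000 98.000
39.500 5.000 91.000
75.000 -27.000 87.000

step 0: Δleader=(-22.000, 1.000, -30.000°), disengaged; cmd=(0,0,0) → follower holds at (29.000, -17.000, 86.000°)
step 1: Δleader=(7.000, -19.000, -29.000°), disengaged; cmd=(0,0,0) → follower holds at (29.000, -17.000, 86.000°)
step 2: Δleader=(-12.000, 22.000, -17.000°), disengaged; cmd=(0,0,0) → follower holds at (29.000, -17.000, 86.000°)
step 3: Δleader=(21.000, 8.000, -34.000°), disengaged; cmd=(0,0,0) → follower holds at (29.000, -17.000, 86.000°)
step 4: Δleader=(3.000, 4.000, 38.000°), engaged; cmd=(2.500, 10.000, 38.000°) → follower=(31.500, -7.000, 124.000°)
step 5: Δleader=(16.000, -18.000, -26.000°), engaged; cmd=(22.000, -34.000, -26.000°) → follower=(53.500, -41.000, 98.000°)
step 6: Δleader=(-8.000, 22.000, -7.000°), engaged; cmd=(-14.000, 46.000, -7.000°) → follower=(39.500, 5.000, 91.000°)
step 7: Δleader=(25.000, -17.000, -4.000°), engaged; cmd=(35.500, -32.000, -4.000°) → follower=(75.000, -27.000, 87.000°)


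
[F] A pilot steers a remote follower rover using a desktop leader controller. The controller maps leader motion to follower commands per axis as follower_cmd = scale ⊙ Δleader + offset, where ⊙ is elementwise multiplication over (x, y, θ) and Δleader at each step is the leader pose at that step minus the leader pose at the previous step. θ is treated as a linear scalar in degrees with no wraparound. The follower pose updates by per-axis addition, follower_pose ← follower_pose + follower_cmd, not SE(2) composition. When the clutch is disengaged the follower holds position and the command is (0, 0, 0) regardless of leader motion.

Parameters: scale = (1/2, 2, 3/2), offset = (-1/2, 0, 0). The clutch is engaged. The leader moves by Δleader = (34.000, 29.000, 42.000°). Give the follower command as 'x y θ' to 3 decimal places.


axis x: 1/2·34.000 + -1/2 = 16.500
axis y: 2·29.000 + 0 = 58.000
axis θ: 3/2·42.000 + 0 = 63.000

16.500 58.000 63.000
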